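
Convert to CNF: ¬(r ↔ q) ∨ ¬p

¬(r ↔ q) ∨ ¬p
= ¬((r → q) ∧ (q → r)) ∨ ¬p   [eliminate ↔]
= ¬((¬r ∨ q) ∧ (q → r)) ∨ ¬p   [eliminate →]
= ¬((¬r ∨ q) ∧ (¬q ∨ r)) ∨ ¬p   [eliminate →]
= ¬(¬r ∨ q) ∨ ¬(¬q ∨ r) ∨ ¬p   [De Morgan]
= (¬¬r ∧ ¬q) ∨ ¬(¬q ∨ r) ∨ ¬p   [De Morgan]
= (r ∧ ¬q) ∨ ¬(¬q ∨ r) ∨ ¬p   [double negation]
= (r ∧ ¬q) ∨ (¬¬q ∧ ¬r) ∨ ¬p   [De Morgan]
= (r ∧ ¬q) ∨ (q ∧ ¬r) ∨ ¬p   [double negation]
= (r ∨ q ∨ ¬p) ∧ (r ∨ ¬r ∨ ¬p) ∧ (¬q ∨ q ∨ ¬p) ∧ (¬q ∨ ¬r ∨ ¬p)   [distribute ∨ over ∧]
= (r ∨ q ∨ ¬p) ∧ (¬q ∨ ¬r ∨ ¬p)   [simplify]

(r ∨ q ∨ ¬p) ∧ (¬q ∨ ¬r ∨ ¬p)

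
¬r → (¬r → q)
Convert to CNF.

¬r → (¬r → q)
≡ ¬¬r ∨ (¬r → q)   [eliminate →]
≡ ¬¬r ∨ ¬¬r ∨ q   [eliminate →]
≡ r ∨ ¬¬r ∨ q   [double negation]
≡ r ∨ r ∨ q   [double negation]
≡ r ∨ q   [simplify]

r ∨ q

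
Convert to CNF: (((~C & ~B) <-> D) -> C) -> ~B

(((~C & ~B) <-> D) -> C) -> ~B
⇔ ~(((~C & ~B) <-> D) -> C) | ~B   [eliminate ->]
⇔ ~(~((~C & ~B) <-> D) | C) | ~B   [eliminate ->]
⇔ ~(~(((~C & ~B) -> D) & (D -> (~C & ~B))) | C) | ~B   [eliminate <->]
⇔ ~(~((~(~C & ~B) | D) & (D -> (~C & ~B))) | C) | ~B   [eliminate ->]
⇔ ~(~((~(~C & ~B) | D) & (~D | (~C & ~B))) | C) | ~B   [eliminate ->]
⇔ (~~((~(~C & ~B) | D) & (~D | (~C & ~B))) & ~C) | ~B   [De Morgan]
⇔ ((~(~C & ~B) | D) & (~D | (~C & ~B)) & ~C) | ~B   [double negation]
⇔ ((~~C | ~~B | D) & (~D | (~C & ~B)) & ~C) | ~B   [De Morgan]
⇔ ((C | ~~B | D) & (~D | (~C & ~B)) & ~C) | ~B   [double negation]
⇔ ((C | B | D) & (~D | (~C & ~B)) & ~C) | ~B   [double negation]
⇔ (C | B | D | ~B) & (~D | ~C | ~B) & (~D | ~B | ~B) & (~C | ~B)   [distribute | over &]
⇔ (~D | ~B) & (~C | ~B)   [simplify]

(~D | ~B) & (~C | ~B)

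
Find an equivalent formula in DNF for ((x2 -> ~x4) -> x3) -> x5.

(~x2 & ~x3) | (~x4 & ~x3) | x5

((x2 -> ~x4) -> x3) -> x5
= ~((x2 -> ~x4) -> x3) | x5   — eliminate ->
= ~(~(x2 -> ~x4) | x3) | x5   — eliminate ->
= ~(~(~x2 | ~x4) | x3) | x5   — eliminate ->
= (~~(~x2 | ~x4) & ~x3) | x5   — De Morgan
= ((~x2 | ~x4) & ~x3) | x5   — double negation
= (~x2 & ~x3) | (~x4 & ~x3) | x5   — distribute & over |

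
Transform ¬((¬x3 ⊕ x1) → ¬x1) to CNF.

(x3 ∨ ¬x1) ∧ x1

¬((¬x3 ⊕ x1) → ¬x1)
≡ ¬(¬(¬x3 ⊕ x1) ∨ ¬x1)   (eliminate →)
≡ ¬(¬((¬x3 ∨ x1) ∧ ¬(¬x3 ∧ x1)) ∨ ¬x1)   (expand ⊕)
≡ ¬¬((¬x3 ∨ x1) ∧ ¬(¬x3 ∧ x1)) ∧ ¬¬x1   (De Morgan)
≡ (¬x3 ∨ x1) ∧ ¬(¬x3 ∧ x1) ∧ ¬¬x1   (double negation)
≡ (¬x3 ∨ x1) ∧ (¬¬x3 ∨ ¬x1) ∧ ¬¬x1   (De Morgan)
≡ (¬x3 ∨ x1) ∧ (x3 ∨ ¬x1) ∧ ¬¬x1   (double negation)
≡ (¬x3 ∨ x1) ∧ (x3 ∨ ¬x1) ∧ x1   (double negation)
≡ (x3 ∨ ¬x1) ∧ x1   (simplify)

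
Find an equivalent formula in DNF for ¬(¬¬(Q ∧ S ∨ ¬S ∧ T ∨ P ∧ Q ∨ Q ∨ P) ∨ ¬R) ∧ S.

¬(¬¬(Q ∧ S ∨ ¬S ∧ T ∨ P ∧ Q ∨ Q ∨ P) ∨ ¬R) ∧ S
= ¬¬¬(Q ∧ S ∨ ¬S ∧ T ∨ P ∧ Q ∨ Q ∨ P) ∧ ¬¬R ∧ S   — De Morgan
= ¬(Q ∧ S ∨ ¬S ∧ T ∨ P ∧ Q ∨ Q ∨ P) ∧ ¬¬R ∧ S   — double negation
= ¬(Q ∧ S) ∧ ¬(¬S ∧ T) ∧ ¬(P ∧ Q) ∧ ¬Q ∧ ¬P ∧ ¬¬R ∧ S   — De Morgan
= (¬Q ∨ ¬S) ∧ ¬(¬S ∧ T) ∧ ¬(P ∧ Q) ∧ ¬Q ∧ ¬P ∧ ¬¬R ∧ S   — De Morgan
= (¬Q ∨ ¬S) ∧ (¬¬S ∨ ¬T) ∧ ¬(P ∧ Q) ∧ ¬Q ∧ ¬P ∧ ¬¬R ∧ S   — De Morgan
= (¬Q ∨ ¬S) ∧ (S ∨ ¬T) ∧ ¬(P ∧ Q) ∧ ¬Q ∧ ¬P ∧ ¬¬R ∧ S   — double negation
= (¬Q ∨ ¬S) ∧ (S ∨ ¬T) ∧ (¬P ∨ ¬Q) ∧ ¬Q ∧ ¬P ∧ ¬¬R ∧ S   — De Morgan
= (¬Q ∨ ¬S) ∧ (S ∨ ¬T) ∧ (¬P ∨ ¬Q) ∧ ¬Q ∧ ¬P ∧ R ∧ S   — double negation
= ¬Q ∧ S ∧ ¬P ∧ ¬Q ∧ ¬P ∧ R ∧ S ∨ ¬Q ∧ S ∧ ¬Q ∧ ¬Q ∧ ¬P ∧ R ∧ S ∨ ¬Q ∧ ¬T ∧ ¬P ∧ ¬Q ∧ ¬P ∧ R ∧ S ∨ ¬Q ∧ ¬T ∧ ¬Q ∧ ¬Q ∧ ¬P ∧ R ∧ S ∨ ¬S ∧ S ∧ ¬P ∧ ¬Q ∧ ¬P ∧ R ∧ S ∨ ¬S ∧ S ∧ ¬Q ∧ ¬Q ∧ ¬P ∧ R ∧ S ∨ ¬S ∧ ¬T ∧ ¬P ∧ ¬Q ∧ ¬P ∧ R ∧ S ∨ ¬S ∧ ¬T ∧ ¬Q ∧ ¬Q ∧ ¬P ∧ R ∧ S   — distribute ∧ over ∨
= ¬Q ∧ S ∧ ¬P ∧ R   — simplify

¬Q ∧ S ∧ ¬P ∧ R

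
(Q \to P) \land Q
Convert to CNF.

(Q \to P) \land Q
≡ (\lnot Q \lor P) \land Q

(\lnot Q \lor P) \land Q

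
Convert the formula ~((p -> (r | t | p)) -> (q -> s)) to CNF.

q & ~s

~((p -> (r | t | p)) -> (q -> s))
= ~(~(p -> (r | t | p)) | (q -> s))
= ~(~(~p | r | t | p) | (q -> s))
= ~(~(~p | r | t | p) | ~q | s)
= ~~(~p | r | t | p) & ~~q & ~s
= (~p | r | t | p) & ~~q & ~s
= (~p | r | t | p) & q & ~s
= q & ~s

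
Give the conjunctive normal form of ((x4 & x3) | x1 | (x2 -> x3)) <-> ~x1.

((x4 & x3) | x1 | (x2 -> x3)) <-> ~x1
≡ (((x4 & x3) | x1 | (x2 -> x3)) -> ~x1) & (~x1 -> ((x4 & x3) | x1 | (x2 -> x3)))   — eliminate <->
≡ (~((x4 & x3) | x1 | (x2 -> x3)) | ~x1) & (~x1 -> ((x4 & x3) | x1 | (x2 -> x3)))   — eliminate ->
≡ (~((x4 & x3) | x1 | ~x2 | x3) | ~x1) & (~x1 -> ((x4 & x3) | x1 | (x2 -> x3)))   — eliminate ->
≡ (~((x4 & x3) | x1 | ~x2 | x3) | ~x1) & (~~x1 | (x4 & x3) | x1 | (x2 -> x3))   — eliminate ->
≡ (~((x4 & x3) | x1 | ~x2 | x3) | ~x1) & (~~x1 | (x4 & x3) | x1 | ~x2 | x3)   — eliminate ->
≡ ((~(x4 & x3) & ~x1 & ~~x2 & ~x3) | ~x1) & (~~x1 | (x4 & x3) | x1 | ~x2 | x3)   — De Morgan
≡ (((~x4 | ~x3) & ~x1 & ~~x2 & ~x3) | ~x1) & (~~x1 | (x4 & x3) | x1 | ~x2 | x3)   — De Morgan
≡ (((~x4 | ~x3) & ~x1 & x2 & ~x3) | ~x1) & (~~x1 | (x4 & x3) | x1 | ~x2 | x3)   — double negation
≡ (((~x4 | ~x3) & ~x1 & x2 & ~x3) | ~x1) & (x1 | (x4 & x3) | x1 | ~x2 | x3)   — double negation
≡ (~x4 | ~x3 | ~x1) & (~x1 | ~x1) & (x2 | ~x1) & (~x3 | ~x1) & (x1 | x4 | x1 | ~x2 | x3) & (x1 | x3 | x1 | ~x2 | x3)   — distribute | over &
≡ ~x1 & (x1 | x3 | ~x2)   — simplify

~x1 & (x1 | x3 | ~x2)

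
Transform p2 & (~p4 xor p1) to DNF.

p2 & (~p4 xor p1)
= p2 & ((~p4 & ~p1) | (~~p4 & p1))   [expand xor]
= p2 & ((~p4 & ~p1) | (p4 & p1))   [double negation]
= (p2 & ~p4 & ~p1) | (p2 & p4 & p1)   [distribute & over |]

(p2 & ~p4 & ~p1) | (p2 & p4 & p1)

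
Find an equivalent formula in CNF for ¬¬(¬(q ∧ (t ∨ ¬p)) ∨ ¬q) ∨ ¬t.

¬q ∨ ¬t

¬¬(¬(q ∧ (t ∨ ¬p)) ∨ ¬q) ∨ ¬t
≡ ¬(q ∧ (t ∨ ¬p)) ∨ ¬q ∨ ¬t
≡ ¬q ∨ ¬(t ∨ ¬p) ∨ ¬q ∨ ¬t
≡ ¬q ∨ (¬t ∧ ¬¬p) ∨ ¬q ∨ ¬t
≡ ¬q ∨ (¬t ∧ p) ∨ ¬q ∨ ¬t
≡ (¬q ∨ ¬t ∨ ¬q ∨ ¬t) ∧ (¬q ∨ p ∨ ¬q ∨ ¬t)
≡ ¬q ∨ ¬t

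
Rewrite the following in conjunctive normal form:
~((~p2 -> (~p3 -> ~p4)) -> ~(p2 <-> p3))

(p2 | p3 | ~p4) & (~p2 | p3) & (~p3 | p2)

~((~p2 -> (~p3 -> ~p4)) -> ~(p2 <-> p3))
≡ ~(~(~p2 -> (~p3 -> ~p4)) | ~(p2 <-> p3))   [eliminate ->]
≡ ~(~(~~p2 | (~p3 -> ~p4)) | ~(p2 <-> p3))   [eliminate ->]
≡ ~(~(~~p2 | ~~p3 | ~p4) | ~(p2 <-> p3))   [eliminate ->]
≡ ~(~(~~p2 | ~~p3 | ~p4) | ~((p2 -> p3) & (p3 -> p2)))   [eliminate <->]
≡ ~(~(~~p2 | ~~p3 | ~p4) | ~((~p2 | p3) & (p3 -> p2)))   [eliminate ->]
≡ ~(~(~~p2 | ~~p3 | ~p4) | ~((~p2 | p3) & (~p3 | p2)))   [eliminate ->]
≡ ~~(~~p2 | ~~p3 | ~p4) & ~~((~p2 | p3) & (~p3 | p2))   [De Morgan]
≡ (~~p2 | ~~p3 | ~p4) & ~~((~p2 | p3) & (~p3 | p2))   [double negation]
≡ (p2 | ~~p3 | ~p4) & ~~((~p2 | p3) & (~p3 | p2))   [double negation]
≡ (p2 | p3 | ~p4) & ~~((~p2 | p3) & (~p3 | p2))   [double negation]
≡ (p2 | p3 | ~p4) & (~p2 | p3) & (~p3 | p2)   [double negation]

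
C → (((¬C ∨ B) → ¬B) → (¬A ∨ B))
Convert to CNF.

C → (((¬C ∨ B) → ¬B) → (¬A ∨ B))
≡ ¬C ∨ (((¬C ∨ B) → ¬B) → (¬A ∨ B))
≡ ¬C ∨ ¬((¬C ∨ B) → ¬B) ∨ ¬A ∨ B
≡ ¬C ∨ ¬(¬(¬C ∨ B) ∨ ¬B) ∨ ¬A ∨ B
≡ ¬C ∨ (¬¬(¬C ∨ B) ∧ ¬¬B) ∨ ¬A ∨ B
≡ ¬C ∨ ((¬C ∨ B) ∧ ¬¬B) ∨ ¬A ∨ B
≡ ¬C ∨ ((¬C ∨ B) ∧ B) ∨ ¬A ∨ B
≡ (¬C ∨ ¬C ∨ B ∨ ¬A ∨ B) ∧ (¬C ∨ B ∨ ¬A ∨ B)
≡ ¬C ∨ B ∨ ¬A

¬C ∨ B ∨ ¬A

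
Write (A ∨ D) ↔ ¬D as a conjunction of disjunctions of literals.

¬D ∧ (D ∨ A)

(A ∨ D) ↔ ¬D
≡ ((A ∨ D) → ¬D) ∧ (¬D → (A ∨ D))   [eliminate ↔]
≡ (¬(A ∨ D) ∨ ¬D) ∧ (¬D → (A ∨ D))   [eliminate →]
≡ (¬(A ∨ D) ∨ ¬D) ∧ (¬¬D ∨ A ∨ D)   [eliminate →]
≡ ((¬A ∧ ¬D) ∨ ¬D) ∧ (¬¬D ∨ A ∨ D)   [De Morgan]
≡ ((¬A ∧ ¬D) ∨ ¬D) ∧ (D ∨ A ∨ D)   [double negation]
≡ (¬A ∨ ¬D) ∧ (¬D ∨ ¬D) ∧ (D ∨ A ∨ D)   [distribute ∨ over ∧]
≡ ¬D ∧ (D ∨ A)   [simplify]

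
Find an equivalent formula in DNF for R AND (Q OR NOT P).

(R AND Q) OR (R AND NOT P)

R AND (Q OR NOT P)
⇔ (R AND Q) OR (R AND NOT P)   [distribute AND over OR]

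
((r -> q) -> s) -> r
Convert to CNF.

((r -> q) -> s) -> r
≡ ~((r -> q) -> s) | r   [eliminate ->]
≡ ~(~(r -> q) | s) | r   [eliminate ->]
≡ ~(~(~r | q) | s) | r   [eliminate ->]
≡ (~~(~r | q) & ~s) | r   [De Morgan]
≡ ((~r | q) & ~s) | r   [double negation]
≡ (~r | q | r) & (~s | r)   [distribute | over &]
≡ ~s | r   [simplify]

~s | r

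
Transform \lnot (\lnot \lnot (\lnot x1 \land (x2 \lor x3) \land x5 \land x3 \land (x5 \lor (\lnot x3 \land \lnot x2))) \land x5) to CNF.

x1 \lor \lnot x3 \lor \lnot x5

\lnot (\lnot \lnot (\lnot x1 \land (x2 \lor x3) \land x5 \land x3 \land (x5 \lor (\lnot x3 \land \lnot x2))) \land x5)
⇔ \lnot \lnot \lnot (\lnot x1 \land (x2 \lor x3) \land x5 \land x3 \land (x5 \lor (\lnot x3 \land \lnot x2))) \lor \lnot x5   (De Morgan)
⇔ \lnot (\lnot x1 \land (x2 \lor x3) \land x5 \land x3 \land (x5 \lor (\lnot x3 \land \lnot x2))) \lor \lnot x5   (double negation)
⇔ \lnot \lnot x1 \lor \lnot (x2 \lor x3) \lor \lnot x5 \lor \lnot x3 \lor \lnot (x5 \lor (\lnot x3 \land \lnot x2)) \lor \lnot x5   (De Morgan)
⇔ x1 \lor \lnot (x2 \lor x3) \lor \lnot x5 \lor \lnot x3 \lor \lnot (x5 \lor (\lnot x3 \land \lnot x2)) \lor \lnot x5   (double negation)
⇔ x1 \lor (\lnot x2 \land \lnot x3) \lor \lnot x5 \lor \lnot x3 \lor \lnot (x5 \lor (\lnot x3 \land \lnot x2)) \lor \lnot x5   (De Morgan)
⇔ x1 \lor (\lnot x2 \land \lnot x3) \lor \lnot x5 \lor \lnot x3 \lor (\lnot x5 \land \lnot (\lnot x3 \land \lnot x2)) \lor \lnot x5   (De Morgan)
⇔ x1 \lor (\lnot x2 \land \lnot x3) \lor \lnot x5 \lor \lnot x3 \lor (\lnot x5 \land (\lnot \lnot x3 \lor \lnot \lnot x2)) \lor \lnot x5   (De Morgan)
⇔ x1 \lor (\lnot x2 \land \lnot x3) \lor \lnot x5 \lor \lnot x3 \lor (\lnot x5 \land (x3 \lor \lnot \lnot x2)) \lor \lnot x5   (double negation)
⇔ x1 \lor (\lnot x2 \land \lnot x3) \lor \lnot x5 \lor \lnot x3 \lor (\lnot x5 \land (x3 \lor x2)) \lor \lnot x5   (double negation)
⇔ (x1 \lor \lnot x2 \lor \lnot x5 \lor \lnot x3 \lor \lnot x5 \lor \lnot x5) \land (x1 \lor \lnot x2 \lor \lnot x5 \lor \lnot x3 \lor x3 \lor x2 \lor \lnot x5) \land (x1 \lor \lnot x3 \lor \lnot x5 \lor \lnot x3 \lor \lnot x5 \lor \lnot x5) \land (x1 \lor \lnot x3 \lor \lnot x5 \lor \lnot x3 \lor x3 \lor x2 \lor \lnot x5)   (distribute \lor over \land)
⇔ x1 \lor \lnot x3 \lor \lnot x5   (simplify)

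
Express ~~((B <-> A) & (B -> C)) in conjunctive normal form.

(~B | A) & (~A | B) & (~B | C)

~~((B <-> A) & (B -> C))
≡ ~~((B -> A) & (A -> B) & (B -> C))   [eliminate <->]
≡ ~~((~B | A) & (A -> B) & (B -> C))   [eliminate ->]
≡ ~~((~B | A) & (~A | B) & (B -> C))   [eliminate ->]
≡ ~~((~B | A) & (~A | B) & (~B | C))   [eliminate ->]
≡ (~B | A) & (~A | B) & (~B | C)   [double negation]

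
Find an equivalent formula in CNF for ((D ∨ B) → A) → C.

(D ∨ B ∨ C) ∧ (¬A ∨ C)

((D ∨ B) → A) → C
= ¬((D ∨ B) → A) ∨ C   [eliminate →]
= ¬(¬(D ∨ B) ∨ A) ∨ C   [eliminate →]
= (¬¬(D ∨ B) ∧ ¬A) ∨ C   [De Morgan]
= ((D ∨ B) ∧ ¬A) ∨ C   [double negation]
= (D ∨ B ∨ C) ∧ (¬A ∨ C)   [distribute ∨ over ∧]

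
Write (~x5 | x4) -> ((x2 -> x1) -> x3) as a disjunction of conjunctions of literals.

(~x5 | x4) -> ((x2 -> x1) -> x3)
= ~(~x5 | x4) | ((x2 -> x1) -> x3)   [eliminate ->]
= ~(~x5 | x4) | ~(x2 -> x1) | x3   [eliminate ->]
= ~(~x5 | x4) | ~(~x2 | x1) | x3   [eliminate ->]
= (~~x5 & ~x4) | ~(~x2 | x1) | x3   [De Morgan]
= (x5 & ~x4) | ~(~x2 | x1) | x3   [double negation]
= (x5 & ~x4) | (~~x2 & ~x1) | x3   [De Morgan]
= (x5 & ~x4) | (x2 & ~x1) | x3   [double negation]

(x5 & ~x4) | (x2 & ~x1) | x3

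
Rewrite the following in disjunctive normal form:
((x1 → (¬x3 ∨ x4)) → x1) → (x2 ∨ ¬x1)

((x1 → (¬x3 ∨ x4)) → x1) → (x2 ∨ ¬x1)
≡ ¬((x1 → (¬x3 ∨ x4)) → x1) ∨ x2 ∨ ¬x1
≡ ¬(¬(x1 → (¬x3 ∨ x4)) ∨ x1) ∨ x2 ∨ ¬x1
≡ ¬(¬(¬x1 ∨ ¬x3 ∨ x4) ∨ x1) ∨ x2 ∨ ¬x1
≡ (¬¬(¬x1 ∨ ¬x3 ∨ x4) ∧ ¬x1) ∨ x2 ∨ ¬x1
≡ ((¬x1 ∨ ¬x3 ∨ x4) ∧ ¬x1) ∨ x2 ∨ ¬x1
≡ (¬x1 ∧ ¬x1) ∨ (¬x3 ∧ ¬x1) ∨ (x4 ∧ ¬x1) ∨ x2 ∨ ¬x1
≡ ¬x1 ∨ x2

¬x1 ∨ x2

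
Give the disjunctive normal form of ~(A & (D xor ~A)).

~A | (~D & A)

~(A & (D xor ~A))
≡ ~(A & ((D & ~~A) | (~D & ~A)))
≡ ~A | ~((D & ~~A) | (~D & ~A))
≡ ~A | (~(D & ~~A) & ~(~D & ~A))
≡ ~A | ((~D | ~~~A) & ~(~D & ~A))
≡ ~A | ((~D | ~A) & ~(~D & ~A))
≡ ~A | ((~D | ~A) & (~~D | ~~A))
≡ ~A | ((~D | ~A) & (D | ~~A))
≡ ~A | ((~D | ~A) & (D | A))
≡ ~A | (~D & D) | (~D & A) | (~A & D) | (~A & A)
≡ ~A | (~D & A)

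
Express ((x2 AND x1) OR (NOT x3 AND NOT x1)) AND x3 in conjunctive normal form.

((x2 AND x1) OR (NOT x3 AND NOT x1)) AND x3
≡ (x2 OR NOT x3) AND (x2 OR NOT x1) AND (x1 OR NOT x3) AND (x1 OR NOT x1) AND x3   — distribute OR over AND
≡ (x2 OR NOT x3) AND (x2 OR NOT x1) AND (x1 OR NOT x3) AND x3   — simplify

(x2 OR NOT x3) AND (x2 OR NOT x1) AND (x1 OR NOT x3) AND x3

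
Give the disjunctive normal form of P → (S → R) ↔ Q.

P → (S → R) ↔ Q
≡ ((P → (S → R)) → Q) ∧ (Q → (P → (S → R)))   (eliminate ↔)
≡ (¬(P → (S → R)) ∨ Q) ∧ (Q → (P → (S → R)))   (eliminate →)
≡ (¬(¬P ∨ (S → R)) ∨ Q) ∧ (Q → (P → (S → R)))   (eliminate →)
≡ (¬(¬P ∨ ¬S ∨ R) ∨ Q) ∧ (Q → (P → (S → R)))   (eliminate →)
≡ (¬(¬P ∨ ¬S ∨ R) ∨ Q) ∧ (¬Q ∨ (P → (S → R)))   (eliminate →)
≡ (¬(¬P ∨ ¬S ∨ R) ∨ Q) ∧ (¬Q ∨ ¬P ∨ (S → R))   (eliminate →)
≡ (¬(¬P ∨ ¬S ∨ R) ∨ Q) ∧ (¬Q ∨ ¬P ∨ ¬S ∨ R)   (eliminate →)
≡ (¬¬P ∧ ¬¬S ∧ ¬R ∨ Q) ∧ (¬Q ∨ ¬P ∨ ¬S ∨ R)   (De Morgan)
≡ (P ∧ ¬¬S ∧ ¬R ∨ Q) ∧ (¬Q ∨ ¬P ∨ ¬S ∨ R)   (double negation)
≡ (P ∧ S ∧ ¬R ∨ Q) ∧ (¬Q ∨ ¬P ∨ ¬S ∨ R)   (double negation)
≡ P ∧ S ∧ ¬R ∧ ¬Q ∨ P ∧ S ∧ ¬R ∧ ¬P ∨ P ∧ S ∧ ¬R ∧ ¬S ∨ P ∧ S ∧ ¬R ∧ R ∨ Q ∧ ¬Q ∨ Q ∧ ¬P ∨ Q ∧ ¬S ∨ Q ∧ R   (distribute ∧ over ∨)
≡ P ∧ S ∧ ¬R ∧ ¬Q ∨ Q ∧ ¬P ∨ Q ∧ ¬S ∨ Q ∧ R   (simplify)

P ∧ S ∧ ¬R ∧ ¬Q ∨ Q ∧ ¬P ∨ Q ∧ ¬S ∨ Q ∧ R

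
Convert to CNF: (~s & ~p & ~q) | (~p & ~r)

(~s & ~p & ~q) | (~p & ~r)
≡ (~s | ~p) & (~s | ~r) & (~p | ~p) & (~p | ~r) & (~q | ~p) & (~q | ~r)   [distribute | over &]
≡ (~s | ~r) & ~p & (~q | ~r)   [simplify]

(~s | ~r) & ~p & (~q | ~r)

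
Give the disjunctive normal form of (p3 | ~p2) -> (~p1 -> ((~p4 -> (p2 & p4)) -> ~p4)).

(~p3 & p2) | p1 | ~p4

(p3 | ~p2) -> (~p1 -> ((~p4 -> (p2 & p4)) -> ~p4))
≡ ~(p3 | ~p2) | (~p1 -> ((~p4 -> (p2 & p4)) -> ~p4))   [eliminate ->]
≡ ~(p3 | ~p2) | ~~p1 | ((~p4 -> (p2 & p4)) -> ~p4)   [eliminate ->]
≡ ~(p3 | ~p2) | ~~p1 | ~(~p4 -> (p2 & p4)) | ~p4   [eliminate ->]
≡ ~(p3 | ~p2) | ~~p1 | ~(~~p4 | (p2 & p4)) | ~p4   [eliminate ->]
≡ (~p3 & ~~p2) | ~~p1 | ~(~~p4 | (p2 & p4)) | ~p4   [De Morgan]
≡ (~p3 & p2) | ~~p1 | ~(~~p4 | (p2 & p4)) | ~p4   [double negation]
≡ (~p3 & p2) | p1 | ~(~~p4 | (p2 & p4)) | ~p4   [double negation]
≡ (~p3 & p2) | p1 | (~~~p4 & ~(p2 & p4)) | ~p4   [De Morgan]
≡ (~p3 & p2) | p1 | (~p4 & ~(p2 & p4)) | ~p4   [double negation]
≡ (~p3 & p2) | p1 | (~p4 & (~p2 | ~p4)) | ~p4   [De Morgan]
≡ (~p3 & p2) | p1 | (~p4 & ~p2) | (~p4 & ~p4) | ~p4   [distribute & over |]
≡ (~p3 & p2) | p1 | ~p4   [simplify]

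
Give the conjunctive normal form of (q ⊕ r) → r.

(q ⊕ r) → r
⇔ ¬(q ⊕ r) ∨ r   — eliminate →
⇔ ¬((q ∨ r) ∧ ¬(q ∧ r)) ∨ r   — expand ⊕
⇔ ¬(q ∨ r) ∨ ¬¬(q ∧ r) ∨ r   — De Morgan
⇔ (¬q ∧ ¬r) ∨ ¬¬(q ∧ r) ∨ r   — De Morgan
⇔ (¬q ∧ ¬r) ∨ (q ∧ r) ∨ r   — double negation
⇔ (¬q ∨ q ∨ r) ∧ (¬q ∨ r ∨ r) ∧ (¬r ∨ q ∨ r) ∧ (¬r ∨ r ∨ r)   — distribute ∨ over ∧
⇔ ¬q ∨ r   — simplify

¬q ∨ r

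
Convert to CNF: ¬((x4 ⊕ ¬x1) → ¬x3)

(x4 ∨ ¬x1) ∧ (¬x4 ∨ x1) ∧ x3

¬((x4 ⊕ ¬x1) → ¬x3)
⇔ ¬(¬(x4 ⊕ ¬x1) ∨ ¬x3)   (eliminate →)
⇔ ¬(¬((x4 ∨ ¬x1) ∧ ¬(x4 ∧ ¬x1)) ∨ ¬x3)   (expand ⊕)
⇔ ¬¬((x4 ∨ ¬x1) ∧ ¬(x4 ∧ ¬x1)) ∧ ¬¬x3   (De Morgan)
⇔ (x4 ∨ ¬x1) ∧ ¬(x4 ∧ ¬x1) ∧ ¬¬x3   (double negation)
⇔ (x4 ∨ ¬x1) ∧ (¬x4 ∨ ¬¬x1) ∧ ¬¬x3   (De Morgan)
⇔ (x4 ∨ ¬x1) ∧ (¬x4 ∨ x1) ∧ ¬¬x3   (double negation)
⇔ (x4 ∨ ¬x1) ∧ (¬x4 ∨ x1) ∧ x3   (double negation)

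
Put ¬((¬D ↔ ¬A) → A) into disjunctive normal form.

¬A ∧ ¬D

¬((¬D ↔ ¬A) → A)
≡ ¬(¬(¬D ↔ ¬A) ∨ A)   [eliminate →]
≡ ¬(¬((¬D → ¬A) ∧ (¬A → ¬D)) ∨ A)   [eliminate ↔]
≡ ¬(¬((¬¬D ∨ ¬A) ∧ (¬A → ¬D)) ∨ A)   [eliminate →]
≡ ¬(¬((¬¬D ∨ ¬A) ∧ (¬¬A ∨ ¬D)) ∨ A)   [eliminate →]
≡ ¬¬((¬¬D ∨ ¬A) ∧ (¬¬A ∨ ¬D)) ∧ ¬A   [De Morgan]
≡ (¬¬D ∨ ¬A) ∧ (¬¬A ∨ ¬D) ∧ ¬A   [double negation]
≡ (D ∨ ¬A) ∧ (¬¬A ∨ ¬D) ∧ ¬A   [double negation]
≡ (D ∨ ¬A) ∧ (A ∨ ¬D) ∧ ¬A   [double negation]
≡ (D ∧ A ∧ ¬A) ∨ (D ∧ ¬D ∧ ¬A) ∨ (¬A ∧ A ∧ ¬A) ∨ (¬A ∧ ¬D ∧ ¬A)   [distribute ∧ over ∨]
≡ ¬A ∧ ¬D   [simplify]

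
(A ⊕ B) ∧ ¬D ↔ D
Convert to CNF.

(A ⊕ B) ∧ ¬D ↔ D
≡ ((A ⊕ B) ∧ ¬D → D) ∧ (D → (A ⊕ B) ∧ ¬D)
≡ (¬((A ⊕ B) ∧ ¬D) ∨ D) ∧ (D → (A ⊕ B) ∧ ¬D)
≡ (¬((A ∨ B) ∧ ¬(A ∧ B) ∧ ¬D) ∨ D) ∧ (D → (A ⊕ B) ∧ ¬D)
≡ (¬((A ∨ B) ∧ ¬(A ∧ B) ∧ ¬D) ∨ D) ∧ (¬D ∨ (A ⊕ B) ∧ ¬D)
≡ (¬((A ∨ B) ∧ ¬(A ∧ B) ∧ ¬D) ∨ D) ∧ (¬D ∨ (A ∨ B) ∧ ¬(A ∧ B) ∧ ¬D)
≡ (¬(A ∨ B) ∨ ¬¬(A ∧ B) ∨ ¬¬D ∨ D) ∧ (¬D ∨ (A ∨ B) ∧ ¬(A ∧ B) ∧ ¬D)
≡ (¬A ∧ ¬B ∨ ¬¬(A ∧ B) ∨ ¬¬D ∨ D) ∧ (¬D ∨ (A ∨ B) ∧ ¬(A ∧ B) ∧ ¬D)
≡ (¬A ∧ ¬B ∨ A ∧ B ∨ ¬¬D ∨ D) ∧ (¬D ∨ (A ∨ B) ∧ ¬(A ∧ B) ∧ ¬D)
≡ (¬A ∧ ¬B ∨ A ∧ B ∨ D ∨ D) ∧ (¬D ∨ (A ∨ B) ∧ ¬(A ∧ B) ∧ ¬D)
≡ (¬A ∧ ¬B ∨ A ∧ B ∨ D ∨ D) ∧ (¬D ∨ (A ∨ B) ∧ (¬A ∨ ¬B) ∧ ¬D)
≡ (¬A ∨ A ∨ D ∨ D) ∧ (¬A ∨ B ∨ D ∨ D) ∧ (¬B ∨ A ∨ D ∨ D) ∧ (¬B ∨ B ∨ D ∨ D) ∧ (¬D ∨ A ∨ B) ∧ (¬D ∨ ¬A ∨ ¬B) ∧ (¬D ∨ ¬D)
≡ (¬A ∨ B ∨ D) ∧ (¬B ∨ A ∨ D) ∧ ¬D

(¬A ∨ B ∨ D) ∧ (¬B ∨ A ∨ D) ∧ ¬D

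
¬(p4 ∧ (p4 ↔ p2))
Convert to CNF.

¬(p4 ∧ (p4 ↔ p2))
⇔ ¬(p4 ∧ (p4 → p2) ∧ (p2 → p4))   [eliminate ↔]
⇔ ¬(p4 ∧ (¬p4 ∨ p2) ∧ (p2 → p4))   [eliminate →]
⇔ ¬(p4 ∧ (¬p4 ∨ p2) ∧ (¬p2 ∨ p4))   [eliminate →]
⇔ ¬p4 ∨ ¬(¬p4 ∨ p2) ∨ ¬(¬p2 ∨ p4)   [De Morgan]
⇔ ¬p4 ∨ ¬¬p4 ∧ ¬p2 ∨ ¬(¬p2 ∨ p4)   [De Morgan]
⇔ ¬p4 ∨ p4 ∧ ¬p2 ∨ ¬(¬p2 ∨ p4)   [double negation]
⇔ ¬p4 ∨ p4 ∧ ¬p2 ∨ ¬¬p2 ∧ ¬p4   [De Morgan]
⇔ ¬p4 ∨ p4 ∧ ¬p2 ∨ p2 ∧ ¬p4   [double negation]
⇔ (¬p4 ∨ p4 ∨ p2) ∧ (¬p4 ∨ p4 ∨ ¬p4) ∧ (¬p4 ∨ ¬p2 ∨ p2) ∧ (¬p4 ∨ ¬p2 ∨ ¬p4)   [distribute ∨ over ∧]
⇔ ¬p4 ∨ ¬p2   [simplify]

¬p4 ∨ ¬p2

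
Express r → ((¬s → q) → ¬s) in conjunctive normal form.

r → ((¬s → q) → ¬s)
= ¬r ∨ ((¬s → q) → ¬s)   [eliminate →]
= ¬r ∨ ¬(¬s → q) ∨ ¬s   [eliminate →]
= ¬r ∨ ¬(¬¬s ∨ q) ∨ ¬s   [eliminate →]
= ¬r ∨ (¬¬¬s ∧ ¬q) ∨ ¬s   [De Morgan]
= ¬r ∨ (¬s ∧ ¬q) ∨ ¬s   [double negation]
= (¬r ∨ ¬s ∨ ¬s) ∧ (¬r ∨ ¬q ∨ ¬s)   [distribute ∨ over ∧]
= ¬r ∨ ¬s   [simplify]

¬r ∨ ¬s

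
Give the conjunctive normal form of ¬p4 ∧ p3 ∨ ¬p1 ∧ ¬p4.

¬p4 ∧ p3 ∨ ¬p1 ∧ ¬p4
≡ (¬p4 ∨ ¬p1) ∧ (¬p4 ∨ ¬p4) ∧ (p3 ∨ ¬p1) ∧ (p3 ∨ ¬p4)
≡ ¬p4 ∧ (p3 ∨ ¬p1)

¬p4 ∧ (p3 ∨ ¬p1)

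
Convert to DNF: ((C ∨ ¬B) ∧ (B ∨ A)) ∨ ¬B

((C ∨ ¬B) ∧ (B ∨ A)) ∨ ¬B
≡ (C ∧ B) ∨ (C ∧ A) ∨ (¬B ∧ B) ∨ (¬B ∧ A) ∨ ¬B   [distribute ∧ over ∨]
≡ (C ∧ B) ∨ (C ∧ A) ∨ ¬B   [simplify]

(C ∧ B) ∨ (C ∧ A) ∨ ¬B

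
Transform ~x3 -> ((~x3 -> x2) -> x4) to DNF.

x3 | (~x3 & ~x2) | x4

~x3 -> ((~x3 -> x2) -> x4)
≡ ~~x3 | ((~x3 -> x2) -> x4)   — eliminate ->
≡ ~~x3 | ~(~x3 -> x2) | x4   — eliminate ->
≡ ~~x3 | ~(~~x3 | x2) | x4   — eliminate ->
≡ x3 | ~(~~x3 | x2) | x4   — double negation
≡ x3 | (~~~x3 & ~x2) | x4   — De Morgan
≡ x3 | (~x3 & ~x2) | x4   — double negation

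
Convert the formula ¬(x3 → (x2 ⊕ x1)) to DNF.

(x3 ∧ ¬x2 ∧ ¬x1) ∨ (x3 ∧ x1 ∧ x2)

¬(x3 → (x2 ⊕ x1))
⇔ ¬(¬x3 ∨ (x2 ⊕ x1))   [eliminate →]
⇔ ¬(¬x3 ∨ (x2 ∧ ¬x1) ∨ (¬x2 ∧ x1))   [expand ⊕]
⇔ ¬¬x3 ∧ ¬(x2 ∧ ¬x1) ∧ ¬(¬x2 ∧ x1)   [De Morgan]
⇔ x3 ∧ ¬(x2 ∧ ¬x1) ∧ ¬(¬x2 ∧ x1)   [double negation]
⇔ x3 ∧ (¬x2 ∨ ¬¬x1) ∧ ¬(¬x2 ∧ x1)   [De Morgan]
⇔ x3 ∧ (¬x2 ∨ x1) ∧ ¬(¬x2 ∧ x1)   [double negation]
⇔ x3 ∧ (¬x2 ∨ x1) ∧ (¬¬x2 ∨ ¬x1)   [De Morgan]
⇔ x3 ∧ (¬x2 ∨ x1) ∧ (x2 ∨ ¬x1)   [double negation]
⇔ (x3 ∧ ¬x2 ∧ x2) ∨ (x3 ∧ ¬x2 ∧ ¬x1) ∨ (x3 ∧ x1 ∧ x2) ∨ (x3 ∧ x1 ∧ ¬x1)   [distribute ∧ over ∨]
⇔ (x3 ∧ ¬x2 ∧ ¬x1) ∨ (x3 ∧ x1 ∧ x2)   [simplify]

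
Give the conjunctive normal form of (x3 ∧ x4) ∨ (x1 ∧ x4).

(x3 ∨ x1) ∧ x4

(x3 ∧ x4) ∨ (x1 ∧ x4)
≡ (x3 ∨ x1) ∧ (x3 ∨ x4) ∧ (x4 ∨ x1) ∧ (x4 ∨ x4)
≡ (x3 ∨ x1) ∧ x4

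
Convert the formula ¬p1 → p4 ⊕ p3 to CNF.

¬p1 → p4 ⊕ p3
⇔ ¬¬p1 ∨ (p4 ⊕ p3)   — eliminate →
⇔ ¬¬p1 ∨ (p4 ∨ p3) ∧ ¬(p4 ∧ p3)   — expand ⊕
⇔ p1 ∨ (p4 ∨ p3) ∧ ¬(p4 ∧ p3)   — double negation
⇔ p1 ∨ (p4 ∨ p3) ∧ (¬p4 ∨ ¬p3)   — De Morgan
⇔ (p1 ∨ p4 ∨ p3) ∧ (p1 ∨ ¬p4 ∨ ¬p3)   — distribute ∨ over ∧

(p1 ∨ p4 ∨ p3) ∧ (p1 ∨ ¬p4 ∨ ¬p3)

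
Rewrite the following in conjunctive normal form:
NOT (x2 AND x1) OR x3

NOT x2 OR NOT x1 OR x3

NOT (x2 AND x1) OR x3
≡ NOT x2 OR NOT x1 OR x3   [De Morgan]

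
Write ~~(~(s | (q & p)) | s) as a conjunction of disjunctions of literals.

~q | ~p | s

~~(~(s | (q & p)) | s)
≡ ~(s | (q & p)) | s   [double negation]
≡ (~s & ~(q & p)) | s   [De Morgan]
≡ (~s & (~q | ~p)) | s   [De Morgan]
≡ (~s | s) & (~q | ~p | s)   [distribute | over &]
≡ ~q | ~p | s   [simplify]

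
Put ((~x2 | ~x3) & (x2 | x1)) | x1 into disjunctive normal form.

((~x2 | ~x3) & (x2 | x1)) | x1
≡ (~x2 & x2) | (~x2 & x1) | (~x3 & x2) | (~x3 & x1) | x1   [distribute & over |]
≡ (~x3 & x2) | x1   [simplify]

(~x3 & x2) | x1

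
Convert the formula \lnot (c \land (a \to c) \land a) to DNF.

\lnot (c \land (a \to c) \land a)
≡ \lnot (c \land (\lnot a \lor c) \land a)   [eliminate \to]
≡ \lnot c \lor \lnot (\lnot a \lor c) \lor \lnot a   [De Morgan]
≡ \lnot c \lor (\lnot \lnot a \land \lnot c) \lor \lnot a   [De Morgan]
≡ \lnot c \lor (a \land \lnot c) \lor \lnot a   [double negation]
≡ \lnot c \lor \lnot a   [simplify]

\lnot c \lor \lnot a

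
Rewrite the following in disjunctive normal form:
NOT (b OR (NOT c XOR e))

NOT (b OR (NOT c XOR e))
= NOT (b OR (NOT c AND NOT e) OR (NOT NOT c AND e))   — expand XOR
= NOT b AND NOT (NOT c AND NOT e) AND NOT (NOT NOT c AND e)   — De Morgan
= NOT b AND (NOT NOT c OR NOT NOT e) AND NOT (NOT NOT c AND e)   — De Morgan
= NOT b AND (c OR NOT NOT e) AND NOT (NOT NOT c AND e)   — double negation
= NOT b AND (c OR e) AND NOT (NOT NOT c AND e)   — double negation
= NOT b AND (c OR e) AND (NOT NOT NOT c OR NOT e)   — De Morgan
= NOT b AND (c OR e) AND (NOT c OR NOT e)   — double negation
= (NOT b AND c AND NOT c) OR (NOT b AND c AND NOT e) OR (NOT b AND e AND NOT c) OR (NOT b AND e AND NOT e)   — distribute AND over OR
= (NOT b AND c AND NOT e) OR (NOT b AND e AND NOT c)   — simplify

(NOT b AND c AND NOT e) OR (NOT b AND e AND NOT c)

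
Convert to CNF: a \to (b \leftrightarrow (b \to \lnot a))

a \to (b \leftrightarrow (b \to \lnot a))
⇔ \lnot a \lor (b \leftrightarrow (b \to \lnot a))   (eliminate \to)
⇔ \lnot a \lor ((b \to (b \to \lnot a)) \land ((b \to \lnot a) \to b))   (eliminate \leftrightarrow)
⇔ \lnot a \lor ((\lnot b \lor (b \to \lnot a)) \land ((b \to \lnot a) \to b))   (eliminate \to)
⇔ \lnot a \lor ((\lnot b \lor \lnot b \lor \lnot a) \land ((b \to \lnot a) \to b))   (eliminate \to)
⇔ \lnot a \lor ((\lnot b \lor \lnot b \lor \lnot a) \land (\lnot (b \to \lnot a) \lor b))   (eliminate \to)
⇔ \lnot a \lor ((\lnot b \lor \lnot b \lor \lnot a) \land (\lnot (\lnot b \lor \lnot a) \lor b))   (eliminate \to)
⇔ \lnot a \lor ((\lnot b \lor \lnot b \lor \lnot a) \land ((\lnot \lnot b \land \lnot \lnot a) \lor b))   (De Morgan)
⇔ \lnot a \lor ((\lnot b \lor \lnot b \lor \lnot a) \land ((b \land \lnot \lnot a) \lor b))   (double negation)
⇔ \lnot a \lor ((\lnot b \lor \lnot b \lor \lnot a) \land ((b \land a) \lor b))   (double negation)
⇔ (\lnot a \lor \lnot b \lor \lnot b \lor \lnot a) \land (\lnot a \lor b \lor b) \land (\lnot a \lor a \lor b)   (distribute \lor over \land)
⇔ (\lnot a \lor \lnot b) \land (\lnot a \lor b)   (simplify)

(\lnot a \lor \lnot b) \land (\lnot a \lor b)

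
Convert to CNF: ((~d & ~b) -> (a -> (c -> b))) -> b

((~d & ~b) -> (a -> (c -> b))) -> b
= ~((~d & ~b) -> (a -> (c -> b))) | b   [eliminate ->]
= ~(~(~d & ~b) | (a -> (c -> b))) | b   [eliminate ->]
= ~(~(~d & ~b) | ~a | (c -> b)) | b   [eliminate ->]
= ~(~(~d & ~b) | ~a | ~c | b) | b   [eliminate ->]
= (~~(~d & ~b) & ~~a & ~~c & ~b) | b   [De Morgan]
= (~d & ~b & ~~a & ~~c & ~b) | b   [double negation]
= (~d & ~b & a & ~~c & ~b) | b   [double negation]
= (~d & ~b & a & c & ~b) | b   [double negation]
= (~d | b) & (~b | b) & (a | b) & (c | b) & (~b | b)   [distribute | over &]
= (~d | b) & (a | b) & (c | b)   [simplify]

(~d | b) & (a | b) & (c | b)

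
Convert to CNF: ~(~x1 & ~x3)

~(~x1 & ~x3)
≡ ~~x1 | ~~x3   — De Morgan
≡ x1 | ~~x3   — double negation
≡ x1 | x3   — double negation

x1 | x3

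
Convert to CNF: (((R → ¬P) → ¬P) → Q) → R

(((R → ¬P) → ¬P) → Q) → R
≡ ¬(((R → ¬P) → ¬P) → Q) ∨ R   [eliminate →]
≡ ¬(¬((R → ¬P) → ¬P) ∨ Q) ∨ R   [eliminate →]
≡ ¬(¬(¬(R → ¬P) ∨ ¬P) ∨ Q) ∨ R   [eliminate →]
≡ ¬(¬(¬(¬R ∨ ¬P) ∨ ¬P) ∨ Q) ∨ R   [eliminate →]
≡ (¬¬(¬(¬R ∨ ¬P) ∨ ¬P) ∧ ¬Q) ∨ R   [De Morgan]
≡ ((¬(¬R ∨ ¬P) ∨ ¬P) ∧ ¬Q) ∨ R   [double negation]
≡ (((¬¬R ∧ ¬¬P) ∨ ¬P) ∧ ¬Q) ∨ R   [De Morgan]
≡ (((R ∧ ¬¬P) ∨ ¬P) ∧ ¬Q) ∨ R   [double negation]
≡ (((R ∧ P) ∨ ¬P) ∧ ¬Q) ∨ R   [double negation]
≡ (R ∨ ¬P ∨ R) ∧ (P ∨ ¬P ∨ R) ∧ (¬Q ∨ R)   [distribute ∨ over ∧]
≡ (R ∨ ¬P) ∧ (¬Q ∨ R)   [simplify]

(R ∨ ¬P) ∧ (¬Q ∨ R)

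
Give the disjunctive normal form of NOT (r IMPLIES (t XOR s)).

(r AND NOT t AND NOT s) OR (r AND s AND t)

NOT (r IMPLIES (t XOR s))
= NOT (NOT r OR (t XOR s))   (eliminate IMPLIES)
= NOT (NOT r OR (t AND NOT s) OR (NOT t AND s))   (expand XOR)
= NOT NOT r AND NOT (t AND NOT s) AND NOT (NOT t AND s)   (De Morgan)
= r AND NOT (t AND NOT s) AND NOT (NOT t AND s)   (double negation)
= r AND (NOT t OR NOT NOT s) AND NOT (NOT t AND s)   (De Morgan)
= r AND (NOT t OR s) AND NOT (NOT t AND s)   (double negation)
= r AND (NOT t OR s) AND (NOT NOT t OR NOT s)   (De Morgan)
= r AND (NOT t OR s) AND (t OR NOT s)   (double negation)
= (r AND NOT t AND t) OR (r AND NOT t AND NOT s) OR (r AND s AND t) OR (r AND s AND NOT s)   (distribute AND over OR)
= (r AND NOT t AND NOT s) OR (r AND s AND t)   (simplify)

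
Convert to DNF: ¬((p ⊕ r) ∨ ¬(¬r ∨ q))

¬((p ⊕ r) ∨ ¬(¬r ∨ q))
⇔ ¬((p ∧ ¬r) ∨ (¬p ∧ r) ∨ ¬(¬r ∨ q))   [expand ⊕]
⇔ ¬(p ∧ ¬r) ∧ ¬(¬p ∧ r) ∧ ¬¬(¬r ∨ q)   [De Morgan]
⇔ (¬p ∨ ¬¬r) ∧ ¬(¬p ∧ r) ∧ ¬¬(¬r ∨ q)   [De Morgan]
⇔ (¬p ∨ r) ∧ ¬(¬p ∧ r) ∧ ¬¬(¬r ∨ q)   [double negation]
⇔ (¬p ∨ r) ∧ (¬¬p ∨ ¬r) ∧ ¬¬(¬r ∨ q)   [De Morgan]
⇔ (¬p ∨ r) ∧ (p ∨ ¬r) ∧ ¬¬(¬r ∨ q)   [double negation]
⇔ (¬p ∨ r) ∧ (p ∨ ¬r) ∧ (¬r ∨ q)   [double negation]
⇔ (¬p ∧ p ∧ ¬r) ∨ (¬p ∧ p ∧ q) ∨ (¬p ∧ ¬r ∧ ¬r) ∨ (¬p ∧ ¬r ∧ q) ∨ (r ∧ p ∧ ¬r) ∨ (r ∧ p ∧ q) ∨ (r ∧ ¬r ∧ ¬r) ∨ (r ∧ ¬r ∧ q)   [distribute ∧ over ∨]
⇔ (¬p ∧ ¬r) ∨ (r ∧ p ∧ q)   [simplify]

(¬p ∧ ¬r) ∨ (r ∧ p ∧ q)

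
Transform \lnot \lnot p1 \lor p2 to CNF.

p1 \lor p2

\lnot \lnot p1 \lor p2
≡ p1 \lor p2   [double negation]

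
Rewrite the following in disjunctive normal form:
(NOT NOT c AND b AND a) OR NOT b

(NOT NOT c AND b AND a) OR NOT b
≡ (c AND b AND a) OR NOT b

(c AND b AND a) OR NOT b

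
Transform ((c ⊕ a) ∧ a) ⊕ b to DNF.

(¬c ∧ a ∧ ¬b) ∨ (a ∧ c ∧ b) ∨ (¬a ∧ b)

((c ⊕ a) ∧ a) ⊕ b
= ((c ⊕ a) ∧ a ∧ ¬b) ∨ (¬((c ⊕ a) ∧ a) ∧ b)   — expand ⊕
= (((c ∧ ¬a) ∨ (¬c ∧ a)) ∧ a ∧ ¬b) ∨ (¬((c ⊕ a) ∧ a) ∧ b)   — expand ⊕
= (((c ∧ ¬a) ∨ (¬c ∧ a)) ∧ a ∧ ¬b) ∨ (¬(((c ∧ ¬a) ∨ (¬c ∧ a)) ∧ a) ∧ b)   — expand ⊕
= (((c ∧ ¬a) ∨ (¬c ∧ a)) ∧ a ∧ ¬b) ∨ ((¬((c ∧ ¬a) ∨ (¬c ∧ a)) ∨ ¬a) ∧ b)   — De Morgan
= (((c ∧ ¬a) ∨ (¬c ∧ a)) ∧ a ∧ ¬b) ∨ (((¬(c ∧ ¬a) ∧ ¬(¬c ∧ a)) ∨ ¬a) ∧ b)   — De Morgan
= (((c ∧ ¬a) ∨ (¬c ∧ a)) ∧ a ∧ ¬b) ∨ ((((¬c ∨ ¬¬a) ∧ ¬(¬c ∧ a)) ∨ ¬a) ∧ b)   — De Morgan
= (((c ∧ ¬a) ∨ (¬c ∧ a)) ∧ a ∧ ¬b) ∨ ((((¬c ∨ a) ∧ ¬(¬c ∧ a)) ∨ ¬a) ∧ b)   — double negation
= (((c ∧ ¬a) ∨ (¬c ∧ a)) ∧ a ∧ ¬b) ∨ ((((¬c ∨ a) ∧ (¬¬c ∨ ¬a)) ∨ ¬a) ∧ b)   — De Morgan
= (((c ∧ ¬a) ∨ (¬c ∧ a)) ∧ a ∧ ¬b) ∨ ((((¬c ∨ a) ∧ (c ∨ ¬a)) ∨ ¬a) ∧ b)   — double negation
= (c ∧ ¬a ∧ a ∧ ¬b) ∨ (¬c ∧ a ∧ a ∧ ¬b) ∨ (¬c ∧ c ∧ b) ∨ (¬c ∧ ¬a ∧ b) ∨ (a ∧ c ∧ b) ∨ (a ∧ ¬a ∧ b) ∨ (¬a ∧ b)   — distribute ∧ over ∨
= (¬c ∧ a ∧ ¬b) ∨ (a ∧ c ∧ b) ∨ (¬a ∧ b)   — simplify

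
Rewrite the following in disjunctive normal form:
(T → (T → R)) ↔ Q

(T ∧ ¬R ∧ ¬Q) ∨ (Q ∧ ¬T) ∨ (Q ∧ R)

(T → (T → R)) ↔ Q
= ((T → (T → R)) → Q) ∧ (Q → (T → (T → R)))   (eliminate ↔)
= (¬(T → (T → R)) ∨ Q) ∧ (Q → (T → (T → R)))   (eliminate →)
= (¬(¬T ∨ (T → R)) ∨ Q) ∧ (Q → (T → (T → R)))   (eliminate →)
= (¬(¬T ∨ ¬T ∨ R) ∨ Q) ∧ (Q → (T → (T → R)))   (eliminate →)
= (¬(¬T ∨ ¬T ∨ R) ∨ Q) ∧ (¬Q ∨ (T → (T → R)))   (eliminate →)
= (¬(¬T ∨ ¬T ∨ R) ∨ Q) ∧ (¬Q ∨ ¬T ∨ (T → R))   (eliminate →)
= (¬(¬T ∨ ¬T ∨ R) ∨ Q) ∧ (¬Q ∨ ¬T ∨ ¬T ∨ R)   (eliminate →)
= ((¬¬T ∧ ¬¬T ∧ ¬R) ∨ Q) ∧ (¬Q ∨ ¬T ∨ ¬T ∨ R)   (De Morgan)
= ((T ∧ ¬¬T ∧ ¬R) ∨ Q) ∧ (¬Q ∨ ¬T ∨ ¬T ∨ R)   (double negation)
= ((T ∧ T ∧ ¬R) ∨ Q) ∧ (¬Q ∨ ¬T ∨ ¬T ∨ R)   (double negation)
= (T ∧ T ∧ ¬R ∧ ¬Q) ∨ (T ∧ T ∧ ¬R ∧ ¬T) ∨ (T ∧ T ∧ ¬R ∧ ¬T) ∨ (T ∧ T ∧ ¬R ∧ R) ∨ (Q ∧ ¬Q) ∨ (Q ∧ ¬T) ∨ (Q ∧ ¬T) ∨ (Q ∧ R)   (distribute ∧ over ∨)
= (T ∧ ¬R ∧ ¬Q) ∨ (Q ∧ ¬T) ∨ (Q ∧ R)   (simplify)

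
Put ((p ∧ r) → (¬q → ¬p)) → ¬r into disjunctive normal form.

((p ∧ r) → (¬q → ¬p)) → ¬r
= ¬((p ∧ r) → (¬q → ¬p)) ∨ ¬r   [eliminate →]
= ¬(¬(p ∧ r) ∨ (¬q → ¬p)) ∨ ¬r   [eliminate →]
= ¬(¬(p ∧ r) ∨ ¬¬q ∨ ¬p) ∨ ¬r   [eliminate →]
= (¬¬(p ∧ r) ∧ ¬¬¬q ∧ ¬¬p) ∨ ¬r   [De Morgan]
= (p ∧ r ∧ ¬¬¬q ∧ ¬¬p) ∨ ¬r   [double negation]
= (p ∧ r ∧ ¬q ∧ ¬¬p) ∨ ¬r   [double negation]
= (p ∧ r ∧ ¬q ∧ p) ∨ ¬r   [double negation]
= (p ∧ r ∧ ¬q) ∨ ¬r   [simplify]

(p ∧ r ∧ ¬q) ∨ ¬r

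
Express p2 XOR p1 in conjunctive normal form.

p2 XOR p1
≡ (p2 OR p1) AND NOT (p2 AND p1)   — expand XOR
≡ (p2 OR p1) AND (NOT p2 OR NOT p1)   — De Morgan

(p2 OR p1) AND (NOT p2 OR NOT p1)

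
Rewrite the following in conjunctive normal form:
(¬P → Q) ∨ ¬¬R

(¬P → Q) ∨ ¬¬R
≡ ¬¬P ∨ Q ∨ ¬¬R   (eliminate →)
≡ P ∨ Q ∨ ¬¬R   (double negation)
≡ P ∨ Q ∨ R   (double negation)

P ∨ Q ∨ R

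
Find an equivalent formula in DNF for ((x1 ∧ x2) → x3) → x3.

(x1 ∧ x2 ∧ ¬x3) ∨ x3

((x1 ∧ x2) → x3) → x3
≡ ¬((x1 ∧ x2) → x3) ∨ x3   [eliminate →]
≡ ¬(¬(x1 ∧ x2) ∨ x3) ∨ x3   [eliminate →]
≡ (¬¬(x1 ∧ x2) ∧ ¬x3) ∨ x3   [De Morgan]
≡ (x1 ∧ x2 ∧ ¬x3) ∨ x3   [double negation]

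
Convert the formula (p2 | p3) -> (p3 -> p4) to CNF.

~p3 | p4

(p2 | p3) -> (p3 -> p4)
⇔ ~(p2 | p3) | (p3 -> p4)
⇔ ~(p2 | p3) | ~p3 | p4
⇔ (~p2 & ~p3) | ~p3 | p4
⇔ (~p2 | ~p3 | p4) & (~p3 | ~p3 | p4)
⇔ ~p3 | p4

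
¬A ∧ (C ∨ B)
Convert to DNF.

¬A ∧ (C ∨ B)
⇔ (¬A ∧ C) ∨ (¬A ∧ B)   [distribute ∧ over ∨]

(¬A ∧ C) ∨ (¬A ∧ B)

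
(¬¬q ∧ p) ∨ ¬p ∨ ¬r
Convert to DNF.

(q ∧ p) ∨ ¬p ∨ ¬r

(¬¬q ∧ p) ∨ ¬p ∨ ¬r
= (q ∧ p) ∨ ¬p ∨ ¬r   [double negation]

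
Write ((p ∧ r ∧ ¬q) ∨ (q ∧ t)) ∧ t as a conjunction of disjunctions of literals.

(p ∨ q) ∧ (r ∨ q) ∧ t

((p ∧ r ∧ ¬q) ∨ (q ∧ t)) ∧ t
= (p ∨ q) ∧ (p ∨ t) ∧ (r ∨ q) ∧ (r ∨ t) ∧ (¬q ∨ q) ∧ (¬q ∨ t) ∧ t   — distribute ∨ over ∧
= (p ∨ q) ∧ (r ∨ q) ∧ t   — simplify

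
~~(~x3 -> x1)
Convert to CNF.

x3 | x1

~~(~x3 -> x1)
≡ ~~(~~x3 | x1)   [eliminate ->]
≡ ~~x3 | x1   [double negation]
≡ x3 | x1   [double negation]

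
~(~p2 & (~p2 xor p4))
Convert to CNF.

~(~p2 & (~p2 xor p4))
≡ ~(~p2 & (~p2 | p4) & ~(~p2 & p4))   (expand xor)
≡ ~~p2 | ~(~p2 | p4) | ~~(~p2 & p4)   (De Morgan)
≡ p2 | ~(~p2 | p4) | ~~(~p2 & p4)   (double negation)
≡ p2 | (~~p2 & ~p4) | ~~(~p2 & p4)   (De Morgan)
≡ p2 | (p2 & ~p4) | ~~(~p2 & p4)   (double negation)
≡ p2 | (p2 & ~p4) | (~p2 & p4)   (double negation)
≡ (p2 | p2 | ~p2) & (p2 | p2 | p4) & (p2 | ~p4 | ~p2) & (p2 | ~p4 | p4)   (distribute | over &)
≡ p2 | p4   (simplify)

p2 | p4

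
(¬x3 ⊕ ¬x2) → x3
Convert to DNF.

(¬x2 ∧ ¬x3) ∨ x3

(¬x3 ⊕ ¬x2) → x3
≡ ¬(¬x3 ⊕ ¬x2) ∨ x3   — eliminate →
≡ ¬((¬x3 ∧ ¬¬x2) ∨ (¬¬x3 ∧ ¬x2)) ∨ x3   — expand ⊕
≡ (¬(¬x3 ∧ ¬¬x2) ∧ ¬(¬¬x3 ∧ ¬x2)) ∨ x3   — De Morgan
≡ ((¬¬x3 ∨ ¬¬¬x2) ∧ ¬(¬¬x3 ∧ ¬x2)) ∨ x3   — De Morgan
≡ ((x3 ∨ ¬¬¬x2) ∧ ¬(¬¬x3 ∧ ¬x2)) ∨ x3   — double negation
≡ ((x3 ∨ ¬x2) ∧ ¬(¬¬x3 ∧ ¬x2)) ∨ x3   — double negation
≡ ((x3 ∨ ¬x2) ∧ (¬¬¬x3 ∨ ¬¬x2)) ∨ x3   — De Morgan
≡ ((x3 ∨ ¬x2) ∧ (¬x3 ∨ ¬¬x2)) ∨ x3   — double negation
≡ ((x3 ∨ ¬x2) ∧ (¬x3 ∨ x2)) ∨ x3   — double negation
≡ (x3 ∧ ¬x3) ∨ (x3 ∧ x2) ∨ (¬x2 ∧ ¬x3) ∨ (¬x2 ∧ x2) ∨ x3   — distribute ∧ over ∨
≡ (¬x2 ∧ ¬x3) ∨ x3   — simplify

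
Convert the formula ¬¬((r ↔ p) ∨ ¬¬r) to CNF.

¬p ∨ r

¬¬((r ↔ p) ∨ ¬¬r)
≡ ¬¬(((r → p) ∧ (p → r)) ∨ ¬¬r)   — eliminate ↔
≡ ¬¬(((¬r ∨ p) ∧ (p → r)) ∨ ¬¬r)   — eliminate →
≡ ¬¬(((¬r ∨ p) ∧ (¬p ∨ r)) ∨ ¬¬r)   — eliminate →
≡ ((¬r ∨ p) ∧ (¬p ∨ r)) ∨ ¬¬r   — double negation
≡ ((¬r ∨ p) ∧ (¬p ∨ r)) ∨ r   — double negation
≡ (¬r ∨ p ∨ r) ∧ (¬p ∨ r ∨ r)   — distribute ∨ over ∧
≡ ¬p ∨ r   — simplify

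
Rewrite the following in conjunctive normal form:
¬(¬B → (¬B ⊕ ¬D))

¬(¬B → (¬B ⊕ ¬D))
⇔ ¬(¬¬B ∨ (¬B ⊕ ¬D))   — eliminate →
⇔ ¬(¬¬B ∨ ((¬B ∨ ¬D) ∧ ¬(¬B ∧ ¬D)))   — expand ⊕
⇔ ¬¬¬B ∧ ¬((¬B ∨ ¬D) ∧ ¬(¬B ∧ ¬D))   — De Morgan
⇔ ¬B ∧ ¬((¬B ∨ ¬D) ∧ ¬(¬B ∧ ¬D))   — double negation
⇔ ¬B ∧ (¬(¬B ∨ ¬D) ∨ ¬¬(¬B ∧ ¬D))   — De Morgan
⇔ ¬B ∧ ((¬¬B ∧ ¬¬D) ∨ ¬¬(¬B ∧ ¬D))   — De Morgan
⇔ ¬B ∧ ((B ∧ ¬¬D) ∨ ¬¬(¬B ∧ ¬D))   — double negation
⇔ ¬B ∧ ((B ∧ D) ∨ ¬¬(¬B ∧ ¬D))   — double negation
⇔ ¬B ∧ ((B ∧ D) ∨ (¬B ∧ ¬D))   — double negation
⇔ ¬B ∧ (B ∨ ¬B) ∧ (B ∨ ¬D) ∧ (D ∨ ¬B) ∧ (D ∨ ¬D)   — distribute ∨ over ∧
⇔ ¬B ∧ (B ∨ ¬D)   — simplify

¬B ∧ (B ∨ ¬D)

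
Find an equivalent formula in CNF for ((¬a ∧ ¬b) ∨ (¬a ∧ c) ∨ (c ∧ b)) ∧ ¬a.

(¬b ∨ c) ∧ ¬a

((¬a ∧ ¬b) ∨ (¬a ∧ c) ∨ (c ∧ b)) ∧ ¬a
≡ (¬a ∨ ¬a ∨ c) ∧ (¬a ∨ ¬a ∨ b) ∧ (¬a ∨ c ∨ c) ∧ (¬a ∨ c ∨ b) ∧ (¬b ∨ ¬a ∨ c) ∧ (¬b ∨ ¬a ∨ b) ∧ (¬b ∨ c ∨ c) ∧ (¬b ∨ c ∨ b) ∧ ¬a   [distribute ∨ over ∧]
≡ (¬b ∨ c) ∧ ¬a   [simplify]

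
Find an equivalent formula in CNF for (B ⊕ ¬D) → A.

(¬B ∨ ¬D ∨ A) ∧ (D ∨ B ∨ A)

(B ⊕ ¬D) → A
≡ ¬(B ⊕ ¬D) ∨ A   [eliminate →]
≡ ¬((B ∨ ¬D) ∧ ¬(B ∧ ¬D)) ∨ A   [expand ⊕]
≡ ¬(B ∨ ¬D) ∨ ¬¬(B ∧ ¬D) ∨ A   [De Morgan]
≡ (¬B ∧ ¬¬D) ∨ ¬¬(B ∧ ¬D) ∨ A   [De Morgan]
≡ (¬B ∧ D) ∨ ¬¬(B ∧ ¬D) ∨ A   [double negation]
≡ (¬B ∧ D) ∨ (B ∧ ¬D) ∨ A   [double negation]
≡ (¬B ∨ B ∨ A) ∧ (¬B ∨ ¬D ∨ A) ∧ (D ∨ B ∨ A) ∧ (D ∨ ¬D ∨ A)   [distribute ∨ over ∧]
≡ (¬B ∨ ¬D ∨ A) ∧ (D ∨ B ∨ A)   [simplify]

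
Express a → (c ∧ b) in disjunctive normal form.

¬a ∨ (c ∧ b)

a → (c ∧ b)
= ¬a ∨ (c ∧ b)   [eliminate →]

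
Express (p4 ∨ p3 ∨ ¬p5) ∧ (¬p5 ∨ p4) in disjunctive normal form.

p4 ∨ ¬p5

(p4 ∨ p3 ∨ ¬p5) ∧ (¬p5 ∨ p4)
⇔ (p4 ∧ ¬p5) ∨ (p4 ∧ p4) ∨ (p3 ∧ ¬p5) ∨ (p3 ∧ p4) ∨ (¬p5 ∧ ¬p5) ∨ (¬p5 ∧ p4)
⇔ p4 ∨ ¬p5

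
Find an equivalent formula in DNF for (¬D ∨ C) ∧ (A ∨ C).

(¬D ∧ A) ∨ C

(¬D ∨ C) ∧ (A ∨ C)
= (¬D ∧ A) ∨ (¬D ∧ C) ∨ (C ∧ A) ∨ (C ∧ C)
= (¬D ∧ A) ∨ C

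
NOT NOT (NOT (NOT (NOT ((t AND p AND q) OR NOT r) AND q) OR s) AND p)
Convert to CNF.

(NOT t OR NOT p OR NOT q) AND r AND q AND NOT s AND p

NOT NOT (NOT (NOT (NOT ((t AND p AND q) OR NOT r) AND q) OR s) AND p)
⇔ NOT (NOT (NOT ((t AND p AND q) OR NOT r) AND q) OR s) AND p   [double negation]
⇔ NOT NOT (NOT ((t AND p AND q) OR NOT r) AND q) AND NOT s AND p   [De Morgan]
⇔ NOT ((t AND p AND q) OR NOT r) AND q AND NOT s AND p   [double negation]
⇔ NOT (t AND p AND q) AND NOT NOT r AND q AND NOT s AND p   [De Morgan]
⇔ (NOT t OR NOT p OR NOT q) AND NOT NOT r AND q AND NOT s AND p   [De Morgan]
⇔ (NOT t OR NOT p OR NOT q) AND r AND q AND NOT s AND p   [double negation]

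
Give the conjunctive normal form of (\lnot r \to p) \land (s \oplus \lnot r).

(r \lor p) \land (s \lor \lnot r) \land (\lnot s \lor r)

(\lnot r \to p) \land (s \oplus \lnot r)
= (\lnot \lnot r \lor p) \land (s \oplus \lnot r)   [eliminate \to]
= (\lnot \lnot r \lor p) \land (s \lor \lnot r) \land \lnot (s \land \lnot r)   [expand \oplus]
= (r \lor p) \land (s \lor \lnot r) \land \lnot (s \land \lnot r)   [double negation]
= (r \lor p) \land (s \lor \lnot r) \land (\lnot s \lor \lnot \lnot r)   [De Morgan]
= (r \lor p) \land (s \lor \lnot r) \land (\lnot s \lor r)   [double negation]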